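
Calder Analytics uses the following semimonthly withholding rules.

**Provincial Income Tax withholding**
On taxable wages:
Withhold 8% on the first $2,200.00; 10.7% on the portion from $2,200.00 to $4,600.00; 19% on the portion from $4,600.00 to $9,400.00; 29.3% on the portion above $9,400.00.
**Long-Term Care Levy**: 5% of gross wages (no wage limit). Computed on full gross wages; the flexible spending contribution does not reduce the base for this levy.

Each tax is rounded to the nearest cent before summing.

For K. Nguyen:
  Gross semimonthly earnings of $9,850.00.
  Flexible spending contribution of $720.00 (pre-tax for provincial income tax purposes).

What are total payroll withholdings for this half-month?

Provincial Income Tax: taxable = $9,850.00 − $720.00 = $9,130.00
  $432.80 + 19% × ($9,130.00 − $4,600.00) = $432.80 + 19% × $4,530.00 = $1,293.50
Long-Term Care Levy: 5% × $9,850.00 = $492.50
Total: $1,293.50 + $492.50 = $1,786.00

$1,786.00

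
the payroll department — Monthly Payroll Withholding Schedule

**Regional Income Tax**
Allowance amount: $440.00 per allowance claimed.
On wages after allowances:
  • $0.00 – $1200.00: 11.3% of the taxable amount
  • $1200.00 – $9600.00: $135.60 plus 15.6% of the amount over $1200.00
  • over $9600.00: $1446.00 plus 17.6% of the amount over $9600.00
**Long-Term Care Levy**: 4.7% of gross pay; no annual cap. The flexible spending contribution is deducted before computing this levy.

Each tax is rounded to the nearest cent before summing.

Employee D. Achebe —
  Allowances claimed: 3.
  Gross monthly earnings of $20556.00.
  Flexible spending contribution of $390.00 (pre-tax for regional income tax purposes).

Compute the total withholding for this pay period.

Regional Income Tax: taxable = $20556.00 − $390.00 − 3×$440.00 = $18846.00
  $1446.00 + 17.6% × ($18846.00 − $9600.00) = $1446.00 + 17.6% × $9246.00 = $3073.30
Long-Term Care Levy: 4.7% × $20166.00 = $947.80
Total: $3073.30 + $947.80 = $4021.10

$4021.10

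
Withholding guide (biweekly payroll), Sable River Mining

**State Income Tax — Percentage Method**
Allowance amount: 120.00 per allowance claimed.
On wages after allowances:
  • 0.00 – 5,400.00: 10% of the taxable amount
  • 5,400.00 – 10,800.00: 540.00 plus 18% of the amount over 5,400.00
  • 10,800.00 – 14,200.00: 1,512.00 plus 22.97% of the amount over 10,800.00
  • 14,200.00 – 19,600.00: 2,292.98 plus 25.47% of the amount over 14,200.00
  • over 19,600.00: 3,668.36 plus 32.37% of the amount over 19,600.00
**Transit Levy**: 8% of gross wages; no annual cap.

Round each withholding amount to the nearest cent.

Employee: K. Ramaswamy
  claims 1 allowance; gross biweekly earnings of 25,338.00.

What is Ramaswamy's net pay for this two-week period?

State Income Tax: taxable = 25,338.00 − 1×120.00 = 25,218.00
  3,668.36 + 32.37% × (25,218.00 − 19,600.00) = 3,668.36 + 32.37% × 5,618.00 = 5,486.91
Transit Levy: 8% × 25,338.00 = 2,027.04
Total withheld: 5,486.91 + 2,027.04 = 7,513.95
Net pay: 25,338.00 − 7,513.95 = 17,824.05

17,824.05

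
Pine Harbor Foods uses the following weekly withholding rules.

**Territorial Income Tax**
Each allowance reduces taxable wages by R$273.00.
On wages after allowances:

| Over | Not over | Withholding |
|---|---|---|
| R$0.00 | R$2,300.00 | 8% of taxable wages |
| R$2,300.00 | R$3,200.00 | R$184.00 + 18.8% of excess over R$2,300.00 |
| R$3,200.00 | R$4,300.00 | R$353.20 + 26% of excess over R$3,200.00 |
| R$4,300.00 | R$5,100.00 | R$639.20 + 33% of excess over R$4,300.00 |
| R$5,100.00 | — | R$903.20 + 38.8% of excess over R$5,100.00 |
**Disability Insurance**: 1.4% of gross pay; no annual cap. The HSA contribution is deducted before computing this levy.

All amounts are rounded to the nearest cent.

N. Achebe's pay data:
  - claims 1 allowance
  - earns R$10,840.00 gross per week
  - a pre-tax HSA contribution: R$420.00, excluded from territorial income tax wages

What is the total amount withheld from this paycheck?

Territorial Income Tax: taxable = R$10,840.00 − R$420.00 − 1×R$273.00 = R$10,147.00
  R$903.20 + 38.8% × (R$10,147.00 − R$5,100.00) = R$903.20 + 38.8% × R$5,047.00 = R$2,861.44
Disability Insurance: 1.4% × R$10,420.00 = R$145.88
Total: R$2,861.44 + R$145.88 = R$3,007.32

R$3,007.32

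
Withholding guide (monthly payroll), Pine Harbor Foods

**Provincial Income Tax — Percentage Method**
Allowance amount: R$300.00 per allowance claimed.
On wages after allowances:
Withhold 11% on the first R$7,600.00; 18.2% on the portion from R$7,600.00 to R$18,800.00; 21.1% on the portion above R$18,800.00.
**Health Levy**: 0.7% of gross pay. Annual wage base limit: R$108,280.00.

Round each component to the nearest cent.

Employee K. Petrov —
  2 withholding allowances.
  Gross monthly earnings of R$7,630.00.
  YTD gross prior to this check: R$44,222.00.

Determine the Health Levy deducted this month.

Health Levy: 0.7% × R$7,630.00 = R$53.41

R$53.41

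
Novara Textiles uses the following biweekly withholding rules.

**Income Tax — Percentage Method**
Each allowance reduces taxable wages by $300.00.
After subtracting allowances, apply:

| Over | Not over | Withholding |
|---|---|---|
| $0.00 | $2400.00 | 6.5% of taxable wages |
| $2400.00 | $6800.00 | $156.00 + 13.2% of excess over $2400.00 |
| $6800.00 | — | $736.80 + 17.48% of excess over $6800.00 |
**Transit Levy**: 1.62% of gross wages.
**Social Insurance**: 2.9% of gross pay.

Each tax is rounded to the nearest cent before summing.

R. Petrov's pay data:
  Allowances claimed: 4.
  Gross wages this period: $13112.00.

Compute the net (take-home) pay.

$10888.96

Income Tax: taxable = $13112.00 − 4×$300.00 = $11912.00
  $736.80 + 17.48% × ($11912.00 − $6800.00) = $736.80 + 17.48% × $5112.00 = $1630.38
Transit Levy: 1.62% × $13112.00 = $212.41
Social Insurance: 2.9% × $13112.00 = $380.25
Total withheld: $1630.38 + $212.41 + $380.25 = $2223.04
Net pay: $13112.00 − $2223.04 = $10888.96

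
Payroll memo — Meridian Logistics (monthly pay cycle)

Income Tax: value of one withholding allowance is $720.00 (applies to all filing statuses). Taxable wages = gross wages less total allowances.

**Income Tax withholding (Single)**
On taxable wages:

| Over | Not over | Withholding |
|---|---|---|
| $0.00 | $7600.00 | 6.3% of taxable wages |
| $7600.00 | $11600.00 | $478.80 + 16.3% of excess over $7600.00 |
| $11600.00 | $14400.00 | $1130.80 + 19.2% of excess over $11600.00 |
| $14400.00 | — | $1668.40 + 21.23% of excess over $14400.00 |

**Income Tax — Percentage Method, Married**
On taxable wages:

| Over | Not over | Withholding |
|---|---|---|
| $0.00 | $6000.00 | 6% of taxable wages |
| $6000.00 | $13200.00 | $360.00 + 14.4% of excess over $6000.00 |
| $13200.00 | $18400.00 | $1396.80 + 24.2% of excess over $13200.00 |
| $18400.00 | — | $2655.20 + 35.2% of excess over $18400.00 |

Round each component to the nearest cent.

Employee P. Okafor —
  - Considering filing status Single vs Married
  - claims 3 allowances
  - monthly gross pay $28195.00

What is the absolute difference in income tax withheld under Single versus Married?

$1204.21

Income Tax (Single): taxable = $28195.00 − 3×$720.00 = $26035.00
  $1668.40 + 21.23% × ($26035.00 − $14400.00) = $1668.40 + 21.23% × $11635.00 = $4138.51
Income Tax (Married): taxable = $28195.00 − 3×$720.00 = $26035.00
  $2655.20 + 35.2% × ($26035.00 − $18400.00) = $2655.20 + 35.2% × $7635.00 = $5342.72
Difference: |$4138.51 − $5342.72| = $1204.21 (higher under Married)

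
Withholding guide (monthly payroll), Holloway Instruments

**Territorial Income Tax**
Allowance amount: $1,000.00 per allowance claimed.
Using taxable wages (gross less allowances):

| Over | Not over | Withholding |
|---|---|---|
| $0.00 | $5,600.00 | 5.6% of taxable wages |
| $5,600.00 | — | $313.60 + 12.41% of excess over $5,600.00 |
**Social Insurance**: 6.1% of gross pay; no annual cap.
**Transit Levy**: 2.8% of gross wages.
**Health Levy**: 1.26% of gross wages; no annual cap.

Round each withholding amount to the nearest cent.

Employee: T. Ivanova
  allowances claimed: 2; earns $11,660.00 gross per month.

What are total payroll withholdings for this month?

Territorial Income Tax: taxable = $11,660.00 − 2×$1,000.00 = $9,660.00
  $313.60 + 12.41% × ($9,660.00 − $5,600.00) = $313.60 + 12.41% × $4,060.00 = $817.45
Social Insurance: 6.1% × $11,660.00 = $711.26
Transit Levy: 2.8% × $11,660.00 = $326.48
Health Levy: 1.26% × $11,660.00 = $146.92
Total: $817.45 + $711.26 + $326.48 + $146.92 = $2,002.11

$2,002.11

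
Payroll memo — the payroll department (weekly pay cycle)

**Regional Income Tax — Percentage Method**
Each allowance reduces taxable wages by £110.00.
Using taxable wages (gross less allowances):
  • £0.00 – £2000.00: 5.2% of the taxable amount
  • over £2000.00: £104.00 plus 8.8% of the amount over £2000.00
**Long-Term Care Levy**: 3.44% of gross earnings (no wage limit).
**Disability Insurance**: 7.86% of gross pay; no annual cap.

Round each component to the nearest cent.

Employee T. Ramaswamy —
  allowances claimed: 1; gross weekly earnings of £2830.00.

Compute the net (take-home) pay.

Regional Income Tax: taxable = £2830.00 − 1×£110.00 = £2720.00
  £104.00 + 8.8% × (£2720.00 − £2000.00) = £104.00 + 8.8% × £720.00 = £167.36
Long-Term Care Levy: 3.44% × £2830.00 = £97.35
Disability Insurance: 7.86% × £2830.00 = £222.44
Total withheld: £167.36 + £97.35 + £222.44 = £487.15
Net pay: £2830.00 − £487.15 = £2342.85

£2342.85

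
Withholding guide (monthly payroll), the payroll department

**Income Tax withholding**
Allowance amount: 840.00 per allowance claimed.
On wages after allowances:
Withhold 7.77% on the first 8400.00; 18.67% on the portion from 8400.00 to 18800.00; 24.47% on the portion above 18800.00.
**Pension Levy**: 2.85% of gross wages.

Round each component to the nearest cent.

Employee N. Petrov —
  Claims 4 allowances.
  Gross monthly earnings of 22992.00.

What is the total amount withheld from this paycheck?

3453.22

Income Tax: taxable = 22992.00 − 4×840.00 = 19632.00
  2594.36 + 24.47% × (19632.00 − 18800.00) = 2594.36 + 24.47% × 832.00 = 2797.95
Pension Levy: 2.85% × 22992.00 = 655.27
Total: 2797.95 + 655.27 = 3453.22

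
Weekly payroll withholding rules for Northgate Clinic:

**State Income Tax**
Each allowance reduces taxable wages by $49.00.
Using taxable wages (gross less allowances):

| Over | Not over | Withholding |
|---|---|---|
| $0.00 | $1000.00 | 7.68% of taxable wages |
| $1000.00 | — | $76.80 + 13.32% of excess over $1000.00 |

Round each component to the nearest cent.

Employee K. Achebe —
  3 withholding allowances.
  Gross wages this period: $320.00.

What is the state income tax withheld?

State Income Tax: taxable = $320.00 − 3×$49.00 = $173.00
  7.68% × $173.00 = $13.29

$13.29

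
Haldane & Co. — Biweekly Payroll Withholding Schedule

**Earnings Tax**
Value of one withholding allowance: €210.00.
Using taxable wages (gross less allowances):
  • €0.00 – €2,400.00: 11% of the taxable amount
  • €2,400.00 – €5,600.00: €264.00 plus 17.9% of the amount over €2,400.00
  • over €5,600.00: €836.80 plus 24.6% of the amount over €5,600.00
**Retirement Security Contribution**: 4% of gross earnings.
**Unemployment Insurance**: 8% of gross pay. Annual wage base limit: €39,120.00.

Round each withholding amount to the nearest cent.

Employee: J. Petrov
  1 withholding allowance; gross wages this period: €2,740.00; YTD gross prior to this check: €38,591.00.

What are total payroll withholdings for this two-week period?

Earnings Tax: taxable = €2,740.00 − 1×€210.00 = €2,530.00
  €264.00 + 17.9% × (€2,530.00 − €2,400.00) = €264.00 + 17.9% × €130.00 = €287.27
Retirement Security Contribution: 4% × €2,740.00 = €109.60
Unemployment Insurance: cap €39,120.00 − YTD €38,591.00 = €529.00 subject; 8% × €529.00 = €42.32
Total: €287.27 + €109.60 + €42.32 = €439.19

€439.19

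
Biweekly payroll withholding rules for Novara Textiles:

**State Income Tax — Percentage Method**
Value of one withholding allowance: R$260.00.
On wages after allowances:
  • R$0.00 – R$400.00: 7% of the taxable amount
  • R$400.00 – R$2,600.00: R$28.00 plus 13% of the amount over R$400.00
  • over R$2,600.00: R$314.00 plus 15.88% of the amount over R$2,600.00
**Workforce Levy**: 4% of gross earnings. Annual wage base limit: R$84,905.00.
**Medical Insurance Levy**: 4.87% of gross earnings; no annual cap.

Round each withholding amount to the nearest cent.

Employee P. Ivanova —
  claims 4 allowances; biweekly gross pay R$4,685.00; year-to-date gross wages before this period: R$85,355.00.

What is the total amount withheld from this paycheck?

State Income Tax: taxable = R$4,685.00 − 4×R$260.00 = R$3,645.00
  R$314.00 + 15.88% × (R$3,645.00 − R$2,600.00) = R$314.00 + 15.88% × R$1,045.00 = R$479.95
Workforce Levy: YTD R$85,355.00 ≥ cap R$84,905.00 → R$0.00
Medical Insurance Levy: 4.87% × R$4,685.00 = R$228.16
Total: R$479.95 + R$0.00 + R$228.16 = R$708.11

R$708.11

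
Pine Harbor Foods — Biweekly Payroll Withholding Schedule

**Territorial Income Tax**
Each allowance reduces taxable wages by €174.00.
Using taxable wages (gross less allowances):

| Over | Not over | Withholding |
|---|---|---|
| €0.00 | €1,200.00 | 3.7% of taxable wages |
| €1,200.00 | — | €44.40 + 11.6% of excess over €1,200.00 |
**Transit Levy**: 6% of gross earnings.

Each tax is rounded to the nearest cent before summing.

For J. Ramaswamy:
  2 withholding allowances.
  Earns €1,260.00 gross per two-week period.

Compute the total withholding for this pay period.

€109.34

Territorial Income Tax: taxable = €1,260.00 − 2×€174.00 = €912.00
  3.7% × €912.00 = €33.74
Transit Levy: 6% × €1,260.00 = €75.60
Total: €33.74 + €75.60 = €109.34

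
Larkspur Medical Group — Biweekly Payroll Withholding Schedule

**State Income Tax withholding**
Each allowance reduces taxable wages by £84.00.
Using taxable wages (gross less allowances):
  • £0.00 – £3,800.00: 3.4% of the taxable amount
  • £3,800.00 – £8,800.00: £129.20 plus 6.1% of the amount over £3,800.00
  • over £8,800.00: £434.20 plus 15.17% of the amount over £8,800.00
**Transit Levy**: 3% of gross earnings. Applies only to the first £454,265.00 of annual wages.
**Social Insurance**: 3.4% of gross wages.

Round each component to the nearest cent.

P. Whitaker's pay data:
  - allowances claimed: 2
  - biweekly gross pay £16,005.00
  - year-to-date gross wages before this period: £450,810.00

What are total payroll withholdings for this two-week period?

State Income Tax: taxable = £16,005.00 − 2×£84.00 = £15,837.00
  £434.20 + 15.17% × (£15,837.00 − £8,800.00) = £434.20 + 15.17% × £7,037.00 = £1,501.71
Transit Levy: cap £454,265.00 − YTD £450,810.00 = £3,455.00 subject; 3% × £3,455.00 = £103.65
Social Insurance: 3.4% × £16,005.00 = £544.17
Total: £1,501.71 + £103.65 + £544.17 = £2,149.53

£2,149.53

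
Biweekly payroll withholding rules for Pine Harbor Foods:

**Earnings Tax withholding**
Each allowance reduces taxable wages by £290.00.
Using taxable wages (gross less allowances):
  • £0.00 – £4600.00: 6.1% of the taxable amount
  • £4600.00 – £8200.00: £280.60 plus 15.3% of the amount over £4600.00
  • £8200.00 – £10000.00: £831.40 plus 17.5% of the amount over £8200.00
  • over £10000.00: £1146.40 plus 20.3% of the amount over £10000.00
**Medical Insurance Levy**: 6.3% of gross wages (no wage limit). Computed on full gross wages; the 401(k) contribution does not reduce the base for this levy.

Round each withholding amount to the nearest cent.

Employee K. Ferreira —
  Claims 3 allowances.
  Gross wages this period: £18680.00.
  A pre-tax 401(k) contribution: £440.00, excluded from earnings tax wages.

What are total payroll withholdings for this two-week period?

£3819.35

Earnings Tax: taxable = £18680.00 − £440.00 − 3×£290.00 = £17370.00
  £1146.40 + 20.3% × (£17370.00 − £10000.00) = £1146.40 + 20.3% × £7370.00 = £2642.51
Medical Insurance Levy: 6.3% × £18680.00 = £1176.84
Total: £2642.51 + £1176.84 = £3819.35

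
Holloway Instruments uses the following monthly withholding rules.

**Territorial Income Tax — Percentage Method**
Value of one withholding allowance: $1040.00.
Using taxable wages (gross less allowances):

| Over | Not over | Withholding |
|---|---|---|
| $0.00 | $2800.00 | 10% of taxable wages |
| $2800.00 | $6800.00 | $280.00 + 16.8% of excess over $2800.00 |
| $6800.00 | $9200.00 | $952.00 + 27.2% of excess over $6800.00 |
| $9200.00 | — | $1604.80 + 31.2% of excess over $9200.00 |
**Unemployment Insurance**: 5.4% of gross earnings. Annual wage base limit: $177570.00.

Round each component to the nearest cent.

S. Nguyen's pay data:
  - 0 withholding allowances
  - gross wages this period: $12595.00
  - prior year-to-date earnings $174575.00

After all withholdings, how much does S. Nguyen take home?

Territorial Income Tax: taxable = $12595.00
  $1604.80 + 31.2% × ($12595.00 − $9200.00) = $1604.80 + 31.2% × $3395.00 = $2664.04
Unemployment Insurance: cap $177570.00 − YTD $174575.00 = $2995.00 subject; 5.4% × $2995.00 = $161.73
Total withheld: $2664.04 + $161.73 = $2825.77
Net pay: $12595.00 − $2825.77 = $9769.23

$9769.23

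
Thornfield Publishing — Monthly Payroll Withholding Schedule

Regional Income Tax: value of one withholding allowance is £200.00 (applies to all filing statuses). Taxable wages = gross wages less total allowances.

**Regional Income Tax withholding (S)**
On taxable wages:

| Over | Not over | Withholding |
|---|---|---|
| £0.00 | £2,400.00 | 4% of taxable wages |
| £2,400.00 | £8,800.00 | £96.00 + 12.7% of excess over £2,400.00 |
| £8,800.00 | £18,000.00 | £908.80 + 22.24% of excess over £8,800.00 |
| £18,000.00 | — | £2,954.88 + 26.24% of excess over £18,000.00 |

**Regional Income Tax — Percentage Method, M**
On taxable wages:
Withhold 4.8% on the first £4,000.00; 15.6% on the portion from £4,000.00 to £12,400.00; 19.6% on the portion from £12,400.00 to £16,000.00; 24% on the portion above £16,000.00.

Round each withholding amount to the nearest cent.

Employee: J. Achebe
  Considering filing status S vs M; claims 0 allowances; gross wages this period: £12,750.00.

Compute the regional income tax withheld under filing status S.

£1,787.28

Regional Income Tax (S): taxable = £12,750.00
  £908.80 + 22.24% × (£12,750.00 − £8,800.00) = £908.80 + 22.24% × £3,950.00 = £1,787.28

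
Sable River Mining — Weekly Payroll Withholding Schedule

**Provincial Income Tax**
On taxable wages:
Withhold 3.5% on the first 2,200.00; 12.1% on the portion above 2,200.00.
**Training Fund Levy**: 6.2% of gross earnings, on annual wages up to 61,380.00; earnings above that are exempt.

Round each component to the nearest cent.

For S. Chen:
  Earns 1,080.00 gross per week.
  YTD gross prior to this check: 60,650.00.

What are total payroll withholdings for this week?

83.06

Provincial Income Tax: taxable = 1,080.00
  3.5% × 1,080.00 = 37.80
Training Fund Levy: cap 61,380.00 − YTD 60,650.00 = 730.00 subject; 6.2% × 730.00 = 45.26
Total: 37.80 + 45.26 = 83.06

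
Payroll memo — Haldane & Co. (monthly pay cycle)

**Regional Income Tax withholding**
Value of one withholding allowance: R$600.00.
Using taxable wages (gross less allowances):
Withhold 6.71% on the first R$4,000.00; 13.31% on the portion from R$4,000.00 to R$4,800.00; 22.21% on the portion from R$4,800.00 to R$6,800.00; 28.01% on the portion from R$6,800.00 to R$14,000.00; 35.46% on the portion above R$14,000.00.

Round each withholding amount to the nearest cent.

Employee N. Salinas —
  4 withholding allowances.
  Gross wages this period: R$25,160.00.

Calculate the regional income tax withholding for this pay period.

R$5,942.10

Regional Income Tax: taxable = R$25,160.00 − 4×R$600.00 = R$22,760.00
  R$2,835.80 + 35.46% × (R$22,760.00 − R$14,000.00) = R$2,835.80 + 35.46% × R$8,760.00 = R$5,942.10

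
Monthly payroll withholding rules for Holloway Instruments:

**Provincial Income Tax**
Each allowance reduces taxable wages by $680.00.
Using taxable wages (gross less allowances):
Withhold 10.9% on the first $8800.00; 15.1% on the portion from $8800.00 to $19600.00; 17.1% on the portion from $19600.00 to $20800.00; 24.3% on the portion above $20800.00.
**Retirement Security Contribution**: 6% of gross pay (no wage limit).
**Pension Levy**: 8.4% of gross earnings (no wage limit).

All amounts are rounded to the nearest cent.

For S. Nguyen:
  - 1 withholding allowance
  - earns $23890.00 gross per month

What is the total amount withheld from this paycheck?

$6820.99

Provincial Income Tax: taxable = $23890.00 − 1×$680.00 = $23210.00
  $2795.20 + 24.3% × ($23210.00 − $20800.00) = $2795.20 + 24.3% × $2410.00 = $3380.83
Retirement Security Contribution: 6% × $23890.00 = $1433.40
Pension Levy: 8.4% × $23890.00 = $2006.76
Total: $3380.83 + $1433.40 + $2006.76 = $6820.99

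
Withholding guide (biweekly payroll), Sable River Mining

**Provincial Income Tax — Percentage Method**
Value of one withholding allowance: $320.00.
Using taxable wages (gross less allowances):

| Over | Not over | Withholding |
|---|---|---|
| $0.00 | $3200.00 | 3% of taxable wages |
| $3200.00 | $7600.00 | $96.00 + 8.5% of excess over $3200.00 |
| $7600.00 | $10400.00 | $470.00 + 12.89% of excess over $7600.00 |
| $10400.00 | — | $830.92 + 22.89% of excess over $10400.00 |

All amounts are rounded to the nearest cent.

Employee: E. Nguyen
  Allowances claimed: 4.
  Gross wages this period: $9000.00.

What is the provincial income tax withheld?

Provincial Income Tax: taxable = $9000.00 − 4×$320.00 = $7720.00
  $470.00 + 12.89% × ($7720.00 − $7600.00) = $470.00 + 12.89% × $120.00 = $485.47

$485.47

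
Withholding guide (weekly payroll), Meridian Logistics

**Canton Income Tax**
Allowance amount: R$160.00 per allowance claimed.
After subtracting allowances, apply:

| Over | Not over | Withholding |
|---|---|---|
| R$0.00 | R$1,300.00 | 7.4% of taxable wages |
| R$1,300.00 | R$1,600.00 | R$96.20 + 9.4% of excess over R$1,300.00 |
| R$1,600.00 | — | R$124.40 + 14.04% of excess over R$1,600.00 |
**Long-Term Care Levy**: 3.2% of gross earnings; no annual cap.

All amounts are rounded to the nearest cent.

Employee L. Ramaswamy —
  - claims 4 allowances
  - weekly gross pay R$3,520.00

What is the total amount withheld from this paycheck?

R$416.75

Canton Income Tax: taxable = R$3,520.00 − 4×R$160.00 = R$2,880.00
  R$124.40 + 14.04% × (R$2,880.00 − R$1,600.00) = R$124.40 + 14.04% × R$1,280.00 = R$304.11
Long-Term Care Levy: 3.2% × R$3,520.00 = R$112.64
Total: R$304.11 + R$112.64 = R$416.75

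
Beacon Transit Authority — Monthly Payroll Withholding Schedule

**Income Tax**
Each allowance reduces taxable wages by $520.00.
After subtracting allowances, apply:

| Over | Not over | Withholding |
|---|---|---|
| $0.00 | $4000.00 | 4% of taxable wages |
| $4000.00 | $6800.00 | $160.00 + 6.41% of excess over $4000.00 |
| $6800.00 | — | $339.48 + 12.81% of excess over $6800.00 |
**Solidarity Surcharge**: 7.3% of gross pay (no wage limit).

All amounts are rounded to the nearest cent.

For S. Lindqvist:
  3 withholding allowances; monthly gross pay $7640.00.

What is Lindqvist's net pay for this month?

$6788.95

Income Tax: taxable = $7640.00 − 3×$520.00 = $6080.00
  $160.00 + 6.41% × ($6080.00 − $4000.00) = $160.00 + 6.41% × $2080.00 = $293.33
Solidarity Surcharge: 7.3% × $7640.00 = $557.72
Total withheld: $293.33 + $557.72 = $851.05
Net pay: $7640.00 − $851.05 = $6788.95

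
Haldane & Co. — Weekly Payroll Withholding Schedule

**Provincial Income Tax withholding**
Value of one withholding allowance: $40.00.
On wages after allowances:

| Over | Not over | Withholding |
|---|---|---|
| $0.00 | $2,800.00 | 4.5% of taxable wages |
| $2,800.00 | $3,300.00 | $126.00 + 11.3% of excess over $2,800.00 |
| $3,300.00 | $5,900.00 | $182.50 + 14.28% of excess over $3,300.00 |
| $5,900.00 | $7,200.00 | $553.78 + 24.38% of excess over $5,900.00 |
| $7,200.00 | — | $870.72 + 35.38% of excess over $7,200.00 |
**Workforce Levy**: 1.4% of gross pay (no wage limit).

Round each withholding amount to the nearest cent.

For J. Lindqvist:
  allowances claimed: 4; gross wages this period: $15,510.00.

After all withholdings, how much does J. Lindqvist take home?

Provincial Income Tax: taxable = $15,510.00 − 4×$40.00 = $15,350.00
  $870.72 + 35.38% × ($15,350.00 − $7,200.00) = $870.72 + 35.38% × $8,150.00 = $3,754.19
Workforce Levy: 1.4% × $15,510.00 = $217.14
Total withheld: $3,754.19 + $217.14 = $3,971.33
Net pay: $15,510.00 − $3,971.33 = $11,538.67

$11,538.67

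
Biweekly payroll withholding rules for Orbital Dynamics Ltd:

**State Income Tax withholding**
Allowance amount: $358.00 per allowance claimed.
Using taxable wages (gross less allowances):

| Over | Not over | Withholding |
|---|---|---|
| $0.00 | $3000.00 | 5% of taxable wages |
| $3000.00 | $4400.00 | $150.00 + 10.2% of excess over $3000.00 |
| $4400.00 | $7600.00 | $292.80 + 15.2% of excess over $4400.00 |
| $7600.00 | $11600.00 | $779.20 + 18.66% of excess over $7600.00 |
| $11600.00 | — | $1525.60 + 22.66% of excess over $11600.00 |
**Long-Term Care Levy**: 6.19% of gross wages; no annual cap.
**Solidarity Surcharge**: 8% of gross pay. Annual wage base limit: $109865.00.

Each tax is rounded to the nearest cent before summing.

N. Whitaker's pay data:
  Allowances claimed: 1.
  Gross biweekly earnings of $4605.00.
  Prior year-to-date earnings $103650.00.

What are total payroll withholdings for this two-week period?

State Income Tax: taxable = $4605.00 − 1×$358.00 = $4247.00
  $150.00 + 10.2% × ($4247.00 − $3000.00) = $150.00 + 10.2% × $1247.00 = $277.19
Long-Term Care Levy: 6.19% × $4605.00 = $285.05
Solidarity Surcharge: 8% × $4605.00 = $368.40
Total: $277.19 + $285.05 + $368.40 = $930.64

$930.64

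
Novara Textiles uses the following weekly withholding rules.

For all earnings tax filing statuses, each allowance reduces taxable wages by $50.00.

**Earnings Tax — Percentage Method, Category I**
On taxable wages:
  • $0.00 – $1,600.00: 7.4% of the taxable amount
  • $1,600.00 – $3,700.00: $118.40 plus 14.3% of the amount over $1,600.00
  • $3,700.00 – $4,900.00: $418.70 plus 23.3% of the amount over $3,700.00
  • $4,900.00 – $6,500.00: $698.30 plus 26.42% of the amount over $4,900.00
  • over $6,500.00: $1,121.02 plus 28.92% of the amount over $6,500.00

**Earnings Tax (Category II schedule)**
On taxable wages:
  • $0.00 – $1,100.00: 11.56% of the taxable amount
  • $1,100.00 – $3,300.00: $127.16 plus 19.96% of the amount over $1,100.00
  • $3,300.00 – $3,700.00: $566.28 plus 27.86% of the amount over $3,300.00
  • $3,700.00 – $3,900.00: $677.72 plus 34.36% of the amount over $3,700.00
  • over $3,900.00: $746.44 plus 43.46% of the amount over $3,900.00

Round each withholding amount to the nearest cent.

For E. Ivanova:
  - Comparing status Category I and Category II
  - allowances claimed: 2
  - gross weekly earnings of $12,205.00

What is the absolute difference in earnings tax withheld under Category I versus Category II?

Earnings Tax (Category I): taxable = $12,205.00 − 2×$50.00 = $12,105.00
  $1,121.02 + 28.92% × ($12,105.00 − $6,500.00) = $1,121.02 + 28.92% × $5,605.00 = $2,741.99
Earnings Tax (Category II): taxable = $12,205.00 − 2×$50.00 = $12,105.00
  $746.44 + 43.46% × ($12,105.00 − $3,900.00) = $746.44 + 43.46% × $8,205.00 = $4,312.33
Difference: |$2,741.99 − $4,312.33| = $1,570.34 (higher under Category II)

$1,570.34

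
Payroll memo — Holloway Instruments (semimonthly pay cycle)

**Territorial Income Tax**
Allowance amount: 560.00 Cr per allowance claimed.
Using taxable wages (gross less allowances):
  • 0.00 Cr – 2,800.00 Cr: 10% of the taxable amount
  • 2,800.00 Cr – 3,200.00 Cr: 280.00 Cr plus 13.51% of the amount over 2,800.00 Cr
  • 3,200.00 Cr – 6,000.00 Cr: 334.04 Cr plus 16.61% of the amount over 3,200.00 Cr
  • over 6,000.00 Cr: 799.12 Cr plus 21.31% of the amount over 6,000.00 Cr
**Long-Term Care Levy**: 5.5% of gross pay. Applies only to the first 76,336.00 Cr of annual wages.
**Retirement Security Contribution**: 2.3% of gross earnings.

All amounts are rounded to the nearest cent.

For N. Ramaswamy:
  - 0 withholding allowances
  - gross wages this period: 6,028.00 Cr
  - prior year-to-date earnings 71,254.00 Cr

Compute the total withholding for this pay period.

Territorial Income Tax: taxable = 6,028.00 Cr
  799.12 Cr + 21.31% × (6,028.00 Cr − 6,000.00 Cr) = 799.12 Cr + 21.31% × 28.00 Cr = 805.09 Cr
Long-Term Care Levy: cap 76,336.00 Cr − YTD 71,254.00 Cr = 5,082.00 Cr subject; 5.5% × 5,082.00 Cr = 279.51 Cr
Retirement Security Contribution: 2.3% × 6,028.00 Cr = 138.64 Cr
Total: 805.09 Cr + 279.51 Cr + 138.64 Cr = 1,223.24 Cr

1,223.24 Cr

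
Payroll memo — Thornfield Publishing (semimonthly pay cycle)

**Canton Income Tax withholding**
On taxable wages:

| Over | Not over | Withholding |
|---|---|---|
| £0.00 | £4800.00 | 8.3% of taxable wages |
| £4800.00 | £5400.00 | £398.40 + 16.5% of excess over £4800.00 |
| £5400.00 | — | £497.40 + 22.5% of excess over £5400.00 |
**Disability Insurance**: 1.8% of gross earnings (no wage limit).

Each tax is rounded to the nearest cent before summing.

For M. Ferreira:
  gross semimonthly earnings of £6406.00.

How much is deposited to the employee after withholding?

£5566.94

Canton Income Tax: taxable = £6406.00
  £497.40 + 22.5% × (£6406.00 − £5400.00) = £497.40 + 22.5% × £1006.00 = £723.75
Disability Insurance: 1.8% × £6406.00 = £115.31
Total withheld: £723.75 + £115.31 = £839.06
Net pay: £6406.00 − £839.06 = £5566.94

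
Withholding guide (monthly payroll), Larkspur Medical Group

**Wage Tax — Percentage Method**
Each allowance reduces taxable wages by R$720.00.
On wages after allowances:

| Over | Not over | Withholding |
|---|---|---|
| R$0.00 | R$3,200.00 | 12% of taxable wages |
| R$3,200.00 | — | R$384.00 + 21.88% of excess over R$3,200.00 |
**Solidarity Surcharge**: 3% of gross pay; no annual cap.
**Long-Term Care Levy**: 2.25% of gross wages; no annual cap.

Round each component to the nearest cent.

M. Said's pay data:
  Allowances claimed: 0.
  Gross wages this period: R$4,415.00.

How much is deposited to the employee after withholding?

R$3,533.37

Wage Tax: taxable = R$4,415.00
  R$384.00 + 21.88% × (R$4,415.00 − R$3,200.00) = R$384.00 + 21.88% × R$1,215.00 = R$649.84
Solidarity Surcharge: 3% × R$4,415.00 = R$132.45
Long-Term Care Levy: 2.25% × R$4,415.00 = R$99.34
Total withheld: R$649.84 + R$132.45 + R$99.34 = R$881.63
Net pay: R$4,415.00 − R$881.63 = R$3,533.37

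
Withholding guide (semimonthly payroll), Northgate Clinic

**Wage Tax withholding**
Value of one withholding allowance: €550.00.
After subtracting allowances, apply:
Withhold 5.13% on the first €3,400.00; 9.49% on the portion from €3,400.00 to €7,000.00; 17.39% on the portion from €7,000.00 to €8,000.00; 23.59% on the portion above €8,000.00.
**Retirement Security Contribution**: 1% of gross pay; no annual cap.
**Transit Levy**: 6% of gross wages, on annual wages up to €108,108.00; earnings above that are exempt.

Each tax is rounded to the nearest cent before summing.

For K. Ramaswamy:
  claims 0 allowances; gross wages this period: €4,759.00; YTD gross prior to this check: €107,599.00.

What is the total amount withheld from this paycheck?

€381.52

Wage Tax: taxable = €4,759.00
  €174.42 + 9.49% × (€4,759.00 − €3,400.00) = €174.42 + 9.49% × €1,359.00 = €303.39
Retirement Security Contribution: 1% × €4,759.00 = €47.59
Transit Levy: cap €108,108.00 − YTD €107,599.00 = €509.00 subject; 6% × €509.00 = €30.54
Total: €303.39 + €47.59 + €30.54 = €381.52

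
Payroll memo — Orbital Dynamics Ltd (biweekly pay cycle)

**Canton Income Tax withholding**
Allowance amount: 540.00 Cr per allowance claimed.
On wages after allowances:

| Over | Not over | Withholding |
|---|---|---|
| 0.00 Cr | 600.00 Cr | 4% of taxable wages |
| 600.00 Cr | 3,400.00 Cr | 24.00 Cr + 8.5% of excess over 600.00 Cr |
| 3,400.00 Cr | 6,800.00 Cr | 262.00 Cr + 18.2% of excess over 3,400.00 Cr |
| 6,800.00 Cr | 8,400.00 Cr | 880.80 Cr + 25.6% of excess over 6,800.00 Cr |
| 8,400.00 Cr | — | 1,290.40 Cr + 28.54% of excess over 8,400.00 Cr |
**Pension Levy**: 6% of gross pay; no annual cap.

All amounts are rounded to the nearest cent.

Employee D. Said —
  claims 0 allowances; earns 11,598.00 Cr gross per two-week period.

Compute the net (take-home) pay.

8,699.01 Cr

Canton Income Tax: taxable = 11,598.00 Cr
  1,290.40 Cr + 28.54% × (11,598.00 Cr − 8,400.00 Cr) = 1,290.40 Cr + 28.54% × 3,198.00 Cr = 2,203.11 Cr
Pension Levy: 6% × 11,598.00 Cr = 695.88 Cr
Total withheld: 2,203.11 Cr + 695.88 Cr = 2,898.99 Cr
Net pay: 11,598.00 Cr − 2,898.99 Cr = 8,699.01 Cr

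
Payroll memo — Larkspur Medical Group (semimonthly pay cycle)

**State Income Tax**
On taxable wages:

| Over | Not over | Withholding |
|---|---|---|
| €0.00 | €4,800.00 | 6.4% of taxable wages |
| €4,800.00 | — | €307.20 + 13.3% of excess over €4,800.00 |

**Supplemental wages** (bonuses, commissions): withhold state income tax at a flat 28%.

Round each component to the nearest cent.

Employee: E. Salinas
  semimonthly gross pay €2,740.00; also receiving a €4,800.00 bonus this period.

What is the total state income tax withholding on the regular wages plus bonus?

€1,519.36

State Income Tax: taxable = €2,740.00
  6.4% × €2,740.00 = €175.36
Supplemental (28% flat on bonus): 28% × €4,800.00 = €1,344.00
Total state income tax: €175.36 + €1,344.00 = €1,519.36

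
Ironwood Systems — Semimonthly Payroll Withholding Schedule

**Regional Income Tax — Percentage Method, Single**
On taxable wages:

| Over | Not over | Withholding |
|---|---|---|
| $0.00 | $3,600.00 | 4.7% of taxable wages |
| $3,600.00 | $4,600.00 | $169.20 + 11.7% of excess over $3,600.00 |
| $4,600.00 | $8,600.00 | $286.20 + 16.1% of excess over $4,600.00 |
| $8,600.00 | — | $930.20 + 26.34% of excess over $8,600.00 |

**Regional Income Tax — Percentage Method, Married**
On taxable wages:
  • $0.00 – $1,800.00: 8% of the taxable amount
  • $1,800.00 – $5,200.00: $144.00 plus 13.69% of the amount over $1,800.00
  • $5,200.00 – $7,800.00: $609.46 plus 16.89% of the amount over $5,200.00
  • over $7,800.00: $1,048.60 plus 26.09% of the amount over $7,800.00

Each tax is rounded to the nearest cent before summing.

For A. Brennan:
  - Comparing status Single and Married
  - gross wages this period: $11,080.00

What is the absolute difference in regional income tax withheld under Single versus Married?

$320.92

Regional Income Tax (Single): taxable = $11,080.00
  $930.20 + 26.34% × ($11,080.00 − $8,600.00) = $930.20 + 26.34% × $2,480.00 = $1,583.43
Regional Income Tax (Married): taxable = $11,080.00
  $1,048.60 + 26.09% × ($11,080.00 − $7,800.00) = $1,048.60 + 26.09% × $3,280.00 = $1,904.35
Difference: |$1,583.43 − $1,904.35| = $320.92 (higher under Married)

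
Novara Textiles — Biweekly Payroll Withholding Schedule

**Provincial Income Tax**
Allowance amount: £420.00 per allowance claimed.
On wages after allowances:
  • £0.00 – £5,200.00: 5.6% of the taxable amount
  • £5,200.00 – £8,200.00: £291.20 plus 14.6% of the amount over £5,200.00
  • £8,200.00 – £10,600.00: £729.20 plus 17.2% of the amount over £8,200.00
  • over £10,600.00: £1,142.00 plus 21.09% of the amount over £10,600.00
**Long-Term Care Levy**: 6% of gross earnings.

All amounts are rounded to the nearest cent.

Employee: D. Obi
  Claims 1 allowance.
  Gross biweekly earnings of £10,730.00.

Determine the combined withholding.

£1,735.92

Provincial Income Tax: taxable = £10,730.00 − 1×£420.00 = £10,310.00
  £729.20 + 17.2% × (£10,310.00 − £8,200.00) = £729.20 + 17.2% × £2,110.00 = £1,092.12
Long-Term Care Levy: 6% × £10,730.00 = £643.80
Total: £1,092.12 + £643.80 = £1,735.92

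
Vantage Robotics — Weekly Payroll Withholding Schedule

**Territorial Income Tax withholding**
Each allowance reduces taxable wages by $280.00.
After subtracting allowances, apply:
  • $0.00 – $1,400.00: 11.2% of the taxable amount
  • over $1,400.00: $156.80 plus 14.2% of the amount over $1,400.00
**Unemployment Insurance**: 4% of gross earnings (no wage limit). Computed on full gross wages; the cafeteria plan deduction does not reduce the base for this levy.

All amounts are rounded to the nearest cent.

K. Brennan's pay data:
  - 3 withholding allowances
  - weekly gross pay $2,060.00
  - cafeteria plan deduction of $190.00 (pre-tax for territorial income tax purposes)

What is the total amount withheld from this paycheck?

$197.76

Territorial Income Tax: taxable = $2,060.00 − $190.00 − 3×$280.00 = $1,030.00
  11.2% × $1,030.00 = $115.36
Unemployment Insurance: 4% × $2,060.00 = $82.40
Total: $115.36 + $82.40 = $197.76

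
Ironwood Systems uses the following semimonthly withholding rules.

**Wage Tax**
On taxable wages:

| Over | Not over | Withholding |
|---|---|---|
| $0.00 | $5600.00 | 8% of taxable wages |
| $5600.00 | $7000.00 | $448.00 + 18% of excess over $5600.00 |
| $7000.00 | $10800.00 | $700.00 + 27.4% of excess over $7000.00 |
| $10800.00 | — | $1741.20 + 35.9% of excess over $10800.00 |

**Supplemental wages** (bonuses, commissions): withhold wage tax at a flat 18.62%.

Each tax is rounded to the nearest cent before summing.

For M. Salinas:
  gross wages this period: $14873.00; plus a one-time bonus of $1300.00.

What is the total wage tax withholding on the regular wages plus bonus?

$3445.47

Wage Tax: taxable = $14873.00
  $1741.20 + 35.9% × ($14873.00 − $10800.00) = $1741.20 + 35.9% × $4073.00 = $3203.41
Supplemental (18.62% flat on bonus): 18.62% × $1300.00 = $242.06
Total wage tax: $3203.41 + $242.06 = $3445.47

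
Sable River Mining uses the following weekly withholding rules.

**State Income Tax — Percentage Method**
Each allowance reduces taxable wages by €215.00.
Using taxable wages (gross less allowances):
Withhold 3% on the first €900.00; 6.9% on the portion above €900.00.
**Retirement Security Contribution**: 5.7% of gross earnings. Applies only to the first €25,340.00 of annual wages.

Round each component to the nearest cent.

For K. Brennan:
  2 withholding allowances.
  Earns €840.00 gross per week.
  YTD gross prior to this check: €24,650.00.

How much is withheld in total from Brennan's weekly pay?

State Income Tax: taxable = €840.00 − 2×€215.00 = €410.00
  3% × €410.00 = €12.30
Retirement Security Contribution: cap €25,340.00 − YTD €24,650.00 = €690.00 subject; 5.7% × €690.00 = €39.33
Total: €12.30 + €39.33 = €51.63

€51.63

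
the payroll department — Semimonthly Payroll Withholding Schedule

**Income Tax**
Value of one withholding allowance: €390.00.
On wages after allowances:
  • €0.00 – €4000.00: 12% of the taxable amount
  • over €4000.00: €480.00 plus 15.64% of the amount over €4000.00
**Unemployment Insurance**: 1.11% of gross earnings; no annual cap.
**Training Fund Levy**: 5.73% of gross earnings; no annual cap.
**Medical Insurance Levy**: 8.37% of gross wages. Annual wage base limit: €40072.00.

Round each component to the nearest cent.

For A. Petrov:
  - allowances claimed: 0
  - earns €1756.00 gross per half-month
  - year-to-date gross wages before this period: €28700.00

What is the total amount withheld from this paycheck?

Income Tax: taxable = €1756.00
  12% × €1756.00 = €210.72
Unemployment Insurance: 1.11% × €1756.00 = €19.49
Training Fund Levy: 5.73% × €1756.00 = €100.62
Medical Insurance Levy: 8.37% × €1756.00 = €146.98
Total: €210.72 + €19.49 + €100.62 + €146.98 = €477.81

€477.81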